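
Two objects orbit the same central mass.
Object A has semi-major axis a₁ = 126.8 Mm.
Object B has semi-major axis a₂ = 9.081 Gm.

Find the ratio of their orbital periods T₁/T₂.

Convert to SI: a₁ = 126.8 Mm = 1.268e+08 m; a₂ = 9.081 Gm = 9.081e+09 m.
From Kepler's third law, (T₁/T₂)² = (a₁/a₂)³, so T₁/T₂ = (a₁/a₂)^(3/2).
a₁/a₂ = 1.268e+08 / 9.081e+09 = 0.0139632.
T₁/T₂ = (0.0139632)^(3/2) ≈ 0.00165.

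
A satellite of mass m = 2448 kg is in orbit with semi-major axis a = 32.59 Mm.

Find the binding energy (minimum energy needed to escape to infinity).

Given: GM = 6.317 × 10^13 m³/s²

Convert to SI: a = 32.59 Mm = 3.259e+07 m.
Total orbital energy is E = −GMm/(2a); binding energy is E_bind = −E = GMm/(2a).
E_bind = 6.317e+13 · 2448 / (2 · 3.259e+07) J ≈ 2.373e+09 J = 2.373 GJ.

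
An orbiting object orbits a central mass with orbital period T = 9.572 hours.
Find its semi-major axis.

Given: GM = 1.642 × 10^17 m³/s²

Convert to SI: T = 9.572 hours = 34459.2 s.
Invert Kepler's third law: a = (GM · T² / (4π²))^(1/3).
Substituting T = 34459.2 s and GM = 1.642e+17 m³/s²:
a = (1.642e+17 · (34459.2)² / (4π²))^(1/3) m
a ≈ 1.703e+08 m = 170.3 Mm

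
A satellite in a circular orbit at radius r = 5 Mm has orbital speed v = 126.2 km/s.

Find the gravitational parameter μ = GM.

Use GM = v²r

Convert to SI: r = 5 Mm = 5e+06 m; v = 126.2 km/s = 126200 m/s.
For a circular orbit v² = GM/r, so GM = v² · r.
GM = (126200)² · 5e+06 m³/s² ≈ 7.963e+16 m³/s² = 7.963 × 10^16 m³/s².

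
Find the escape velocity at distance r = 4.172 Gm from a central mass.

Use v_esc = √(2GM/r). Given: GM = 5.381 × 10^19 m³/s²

Convert to SI: r = 4.172 Gm = 4.172e+09 m.
Escape velocity comes from setting total energy to zero: ½v² − GM/r = 0 ⇒ v_esc = √(2GM / r).
v_esc = √(2 · 5.381e+19 / 4.172e+09) m/s ≈ 1.606e+05 m/s = 160.6 km/s.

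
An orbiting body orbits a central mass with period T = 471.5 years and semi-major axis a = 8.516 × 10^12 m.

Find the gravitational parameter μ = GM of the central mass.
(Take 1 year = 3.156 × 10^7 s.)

Convert to SI: T = 471.5 years = 1.48805e+10 s.
GM = 4π² · a³ / T².
GM = 4π² · (8.516e+12)³ / (1.48805e+10)² m³/s² ≈ 1.101e+20 m³/s² = 1.101 × 10^20 m³/s².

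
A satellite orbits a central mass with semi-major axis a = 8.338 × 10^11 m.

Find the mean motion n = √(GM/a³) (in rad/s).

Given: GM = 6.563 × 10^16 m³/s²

n = √(GM / a³).
n = √(6.563e+16 / (8.338e+11)³) rad/s ≈ 3.365e-10 rad/s.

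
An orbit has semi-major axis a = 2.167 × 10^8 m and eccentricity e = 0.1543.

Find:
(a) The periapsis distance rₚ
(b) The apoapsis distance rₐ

(a) rₚ = a(1 − e) = 2.167e+08 · (1 − 0.1543) = 2.167e+08 · 0.8457 ≈ 1.833e+08 m = 1.833 × 10^8 m.
(b) rₐ = a(1 + e) = 2.167e+08 · (1 + 0.1543) = 2.167e+08 · 1.1543 ≈ 2.501e+08 m = 2.501 × 10^8 m.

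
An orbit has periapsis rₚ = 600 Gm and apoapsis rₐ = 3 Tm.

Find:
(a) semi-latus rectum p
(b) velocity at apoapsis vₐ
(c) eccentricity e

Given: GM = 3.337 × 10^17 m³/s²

Convert to SI: rₚ = 600 Gm = 6e+11 m; rₐ = 3 Tm = 3e+12 m.
(a) From a = (rₚ + rₐ)/2 = 1.8e+12 m and e = (rₐ − rₚ)/(rₐ + rₚ) = 0.666667, p = a(1 − e²) = 1.8e+12 · (1 − (0.666667)²) ≈ 1e+12 m
(b) With a = (rₚ + rₐ)/2 = 1.8e+12 m, vₐ = √(GM (2/rₐ − 1/a)) = √(3.337e+17 · (2/3e+12 − 1/1.8e+12)) m/s ≈ 192.6 m/s
(c) e = (rₐ − rₚ)/(rₐ + rₚ) = (3e+12 − 6e+11)/(3e+12 + 6e+11) ≈ 0.6667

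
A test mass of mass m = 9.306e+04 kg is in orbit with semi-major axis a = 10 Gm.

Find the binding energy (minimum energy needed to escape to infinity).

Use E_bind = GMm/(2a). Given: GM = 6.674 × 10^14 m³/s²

Convert to SI: a = 10 Gm = 1e+10 m.
Total orbital energy is E = −GMm/(2a); binding energy is E_bind = −E = GMm/(2a).
E_bind = 6.674e+14 · 9.306e+04 / (2 · 1e+10) J ≈ 3.105e+09 J = 3.105 GJ.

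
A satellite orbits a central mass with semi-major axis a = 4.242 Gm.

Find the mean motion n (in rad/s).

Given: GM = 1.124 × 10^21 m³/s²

Convert to SI: a = 4.242 Gm = 4.242e+09 m.
n = √(GM / a³).
n = √(1.124e+21 / (4.242e+09)³) rad/s ≈ 0.0001213 rad/s.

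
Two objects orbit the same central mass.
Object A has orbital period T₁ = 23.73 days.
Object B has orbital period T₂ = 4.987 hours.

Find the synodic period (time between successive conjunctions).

Convert to SI: T₁ = 23.73 days = 2.05027e+06 s; T₂ = 4.987 hours = 17953.2 s.
T_syn = |T₁ · T₂ / (T₁ − T₂)|.
T_syn = |2.05027e+06 · 17953.2 / (2.05027e+06 − 17953.2)| s ≈ 1.811e+04 s = 5.031 hours.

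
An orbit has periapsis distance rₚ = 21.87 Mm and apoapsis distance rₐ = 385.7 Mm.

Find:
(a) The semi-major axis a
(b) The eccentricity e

Convert to SI: rₚ = 21.87 Mm = 2.187e+07 m; rₐ = 385.7 Mm = 3.857e+08 m.
(a) a = (rₚ + rₐ) / 2 = (2.187e+07 + 3.857e+08) / 2 ≈ 2.038e+08 m = 203.8 Mm.
(b) e = (rₐ − rₚ) / (rₐ + rₚ) = (3.857e+08 − 2.187e+07) / (3.857e+08 + 2.187e+07) ≈ 0.8927.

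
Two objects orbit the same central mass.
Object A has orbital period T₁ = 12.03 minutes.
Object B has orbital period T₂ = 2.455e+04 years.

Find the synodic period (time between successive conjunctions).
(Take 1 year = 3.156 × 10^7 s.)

Convert to SI: T₁ = 12.03 minutes = 721.8 s; T₂ = 2.455e+04 years = 7.74798e+11 s.
T_syn = |T₁ · T₂ / (T₁ − T₂)|.
T_syn = |721.8 · 7.74798e+11 / (721.8 − 7.74798e+11)| s ≈ 721.8 s = 12.03 minutes.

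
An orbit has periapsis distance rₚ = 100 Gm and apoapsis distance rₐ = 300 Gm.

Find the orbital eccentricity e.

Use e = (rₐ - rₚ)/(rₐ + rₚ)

Convert to SI: rₚ = 100 Gm = 1e+11 m; rₐ = 300 Gm = 3e+11 m.
e = (rₐ − rₚ) / (rₐ + rₚ).
e = (3e+11 − 1e+11) / (3e+11 + 1e+11) = 2e+11 / 4e+11 ≈ 0.5.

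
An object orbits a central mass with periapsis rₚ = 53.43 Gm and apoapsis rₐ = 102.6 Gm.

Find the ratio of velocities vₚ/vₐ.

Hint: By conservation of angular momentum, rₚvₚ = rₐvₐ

Convert to SI: rₚ = 53.43 Gm = 5.343e+10 m; rₐ = 102.6 Gm = 1.026e+11 m.
Conservation of angular momentum gives rₚvₚ = rₐvₐ, so vₚ/vₐ = rₐ/rₚ.
vₚ/vₐ = 1.026e+11 / 5.343e+10 ≈ 1.92.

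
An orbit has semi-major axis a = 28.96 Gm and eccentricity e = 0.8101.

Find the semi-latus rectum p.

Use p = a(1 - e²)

Convert to SI: a = 28.96 Gm = 2.896e+10 m.
p = a (1 − e²).
p = 2.896e+10 · (1 − (0.8101)²) = 2.896e+10 · 0.343738 ≈ 9.955e+09 m = 9.955 Gm.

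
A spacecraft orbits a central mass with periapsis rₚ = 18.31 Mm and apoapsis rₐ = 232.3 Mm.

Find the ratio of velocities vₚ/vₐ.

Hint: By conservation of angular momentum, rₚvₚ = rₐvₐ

Convert to SI: rₚ = 18.31 Mm = 1.831e+07 m; rₐ = 232.3 Mm = 2.323e+08 m.
Conservation of angular momentum gives rₚvₚ = rₐvₐ, so vₚ/vₐ = rₐ/rₚ.
vₚ/vₐ = 2.323e+08 / 1.831e+07 ≈ 12.69.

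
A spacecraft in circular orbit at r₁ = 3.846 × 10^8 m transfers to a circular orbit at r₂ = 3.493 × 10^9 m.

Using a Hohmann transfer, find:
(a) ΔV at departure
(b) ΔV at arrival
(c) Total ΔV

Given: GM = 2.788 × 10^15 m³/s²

Transfer semi-major axis: a_t = (r₁ + r₂)/2 = (3.846e+08 + 3.493e+09)/2 = 1.9388e+09 m.
Circular speeds: v₁ = √(GM/r₁) = 2692.41 m/s, v₂ = √(GM/r₂) = 893.402 m/s.
Transfer speeds (vis-viva v² = GM(2/r − 1/a_t)): v₁ᵗ = 3613.89 m/s, v₂ᵗ = 397.91 m/s.
(a) ΔV₁ = |v₁ᵗ − v₁| ≈ 921.5 m/s = 921.5 m/s.
(b) ΔV₂ = |v₂ − v₂ᵗ| ≈ 495.5 m/s = 495.5 m/s.
(c) ΔV_total = ΔV₁ + ΔV₂ ≈ 1417 m/s = 1.417 km/s.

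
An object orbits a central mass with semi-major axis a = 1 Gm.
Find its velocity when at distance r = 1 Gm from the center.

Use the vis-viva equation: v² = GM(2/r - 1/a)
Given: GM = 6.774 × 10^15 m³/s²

Convert to SI: a = 1 Gm = 1e+09 m; r = 1 Gm = 1e+09 m.
Vis-viva: v = √(GM · (2/r − 1/a)).
2/r − 1/a = 2/1e+09 − 1/1e+09 = 1e-09 m⁻¹.
v = √(6.774e+15 · 1e-09) m/s ≈ 2603 m/s = 2.603 km/s.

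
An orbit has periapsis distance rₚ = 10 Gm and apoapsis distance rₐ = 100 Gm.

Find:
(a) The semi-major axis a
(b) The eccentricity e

Convert to SI: rₚ = 10 Gm = 1e+10 m; rₐ = 100 Gm = 1e+11 m.
(a) a = (rₚ + rₐ) / 2 = (1e+10 + 1e+11) / 2 ≈ 5.5e+10 m = 55 Gm.
(b) e = (rₐ − rₚ) / (rₐ + rₚ) = (1e+11 − 1e+10) / (1e+11 + 1e+10) ≈ 0.8182.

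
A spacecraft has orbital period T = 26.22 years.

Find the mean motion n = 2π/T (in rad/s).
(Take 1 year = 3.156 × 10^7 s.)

Convert to SI: T = 26.22 years = 8.27503e+08 s.
n = 2π / T.
n = 2π / 8.27503e+08 s ≈ 7.593e-09 rad/s.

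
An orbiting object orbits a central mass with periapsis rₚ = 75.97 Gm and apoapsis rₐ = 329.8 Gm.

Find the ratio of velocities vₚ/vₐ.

Convert to SI: rₚ = 75.97 Gm = 7.597e+10 m; rₐ = 329.8 Gm = 3.298e+11 m.
Conservation of angular momentum gives rₚvₚ = rₐvₐ, so vₚ/vₐ = rₐ/rₚ.
vₚ/vₐ = 3.298e+11 / 7.597e+10 ≈ 4.341.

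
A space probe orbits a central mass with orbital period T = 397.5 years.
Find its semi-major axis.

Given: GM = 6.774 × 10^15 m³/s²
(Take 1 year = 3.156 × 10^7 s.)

Convert to SI: T = 397.5 years = 1.25451e+10 s.
Invert Kepler's third law: a = (GM · T² / (4π²))^(1/3).
Substituting T = 1.25451e+10 s and GM = 6.774e+15 m³/s²:
a = (6.774e+15 · (1.25451e+10)² / (4π²))^(1/3) m
a ≈ 3e+11 m = 300 Gm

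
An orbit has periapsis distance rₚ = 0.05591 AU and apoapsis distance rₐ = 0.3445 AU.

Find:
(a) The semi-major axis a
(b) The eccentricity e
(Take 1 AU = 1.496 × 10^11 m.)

Convert to SI: rₚ = 0.05591 AU = 8.36414e+09 m; rₐ = 0.3445 AU = 5.15372e+10 m.
(a) a = (rₚ + rₐ) / 2 = (8.36414e+09 + 5.15372e+10) / 2 ≈ 2.995e+10 m = 0.2002 AU.
(b) e = (rₐ − rₚ) / (rₐ + rₚ) = (5.15372e+10 − 8.36414e+09) / (5.15372e+10 + 8.36414e+09) ≈ 0.7207.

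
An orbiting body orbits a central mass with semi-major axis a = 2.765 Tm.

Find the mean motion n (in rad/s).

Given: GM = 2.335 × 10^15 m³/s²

Convert to SI: a = 2.765 Tm = 2.765e+12 m.
n = √(GM / a³).
n = √(2.335e+15 / (2.765e+12)³) rad/s ≈ 1.051e-11 rad/s.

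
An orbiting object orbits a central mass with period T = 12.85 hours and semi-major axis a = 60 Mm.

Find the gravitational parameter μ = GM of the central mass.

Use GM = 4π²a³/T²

Convert to SI: T = 12.85 hours = 46260 s; a = 60 Mm = 6e+07 m.
GM = 4π² · a³ / T².
GM = 4π² · (6e+07)³ / (46260)² m³/s² ≈ 3.985e+15 m³/s² = 3.985 × 10^15 m³/s².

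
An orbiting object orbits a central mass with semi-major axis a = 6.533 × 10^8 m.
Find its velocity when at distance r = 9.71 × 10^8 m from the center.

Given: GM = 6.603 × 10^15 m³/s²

Vis-viva: v = √(GM · (2/r − 1/a)).
2/r − 1/a = 2/9.71e+08 − 1/6.533e+08 = 5.29042e-10 m⁻¹.
v = √(6.603e+15 · 5.29042e-10) m/s ≈ 1869 m/s = 1.869 km/s.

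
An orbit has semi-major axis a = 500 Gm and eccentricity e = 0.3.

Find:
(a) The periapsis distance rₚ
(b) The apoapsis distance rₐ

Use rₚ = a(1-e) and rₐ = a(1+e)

Convert to SI: a = 500 Gm = 5e+11 m.
(a) rₚ = a(1 − e) = 5e+11 · (1 − 0.3) = 5e+11 · 0.7 ≈ 3.5e+11 m = 350 Gm.
(b) rₐ = a(1 + e) = 5e+11 · (1 + 0.3) = 5e+11 · 1.3 ≈ 6.5e+11 m = 650 Gm.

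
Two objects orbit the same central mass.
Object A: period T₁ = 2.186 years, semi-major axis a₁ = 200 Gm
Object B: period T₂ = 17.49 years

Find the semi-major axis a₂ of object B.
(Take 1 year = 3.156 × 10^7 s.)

Convert to SI: T₁ = 2.186 years = 6.89902e+07 s; a₁ = 200 Gm = 2e+11 m; T₂ = 17.49 years = 5.51984e+08 s.
Kepler's third law: (T₁/T₂)² = (a₁/a₂)³ ⇒ a₂ = a₁ · (T₂/T₁)^(2/3).
T₂/T₁ = 5.51984e+08 / 6.89902e+07 = 8.00091.
a₂ = 2e+11 · (8.00091)^(2/3) m ≈ 8.001e+11 m = 800.1 Gm.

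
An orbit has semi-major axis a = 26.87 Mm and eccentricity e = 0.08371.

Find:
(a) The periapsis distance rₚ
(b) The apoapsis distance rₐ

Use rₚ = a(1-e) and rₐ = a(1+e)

Convert to SI: a = 26.87 Mm = 2.687e+07 m.
(a) rₚ = a(1 − e) = 2.687e+07 · (1 − 0.08371) = 2.687e+07 · 0.91629 ≈ 2.462e+07 m = 24.62 Mm.
(b) rₐ = a(1 + e) = 2.687e+07 · (1 + 0.08371) = 2.687e+07 · 1.08371 ≈ 2.912e+07 m = 29.12 Mm.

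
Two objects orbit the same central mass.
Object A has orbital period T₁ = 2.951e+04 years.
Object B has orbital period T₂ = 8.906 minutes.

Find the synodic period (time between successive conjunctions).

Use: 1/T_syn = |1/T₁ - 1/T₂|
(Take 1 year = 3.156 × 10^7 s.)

Convert to SI: T₁ = 2.951e+04 years = 9.31336e+11 s; T₂ = 8.906 minutes = 534.36 s.
T_syn = |T₁ · T₂ / (T₁ − T₂)|.
T_syn = |9.31336e+11 · 534.36 / (9.31336e+11 − 534.36)| s ≈ 534.4 s = 8.906 minutes.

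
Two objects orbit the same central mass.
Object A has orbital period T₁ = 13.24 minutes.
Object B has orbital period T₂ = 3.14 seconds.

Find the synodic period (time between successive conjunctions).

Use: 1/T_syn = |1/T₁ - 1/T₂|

Convert to SI: T₁ = 13.24 minutes = 794.4 s.
T_syn = |T₁ · T₂ / (T₁ − T₂)|.
T_syn = |794.4 · 3.14 / (794.4 − 3.14)| s ≈ 3.152 s = 3.152 seconds.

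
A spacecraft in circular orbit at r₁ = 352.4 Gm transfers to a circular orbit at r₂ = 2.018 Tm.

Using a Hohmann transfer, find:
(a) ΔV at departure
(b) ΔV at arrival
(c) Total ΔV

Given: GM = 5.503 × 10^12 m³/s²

Convert to SI: r₁ = 352.4 Gm = 3.524e+11 m; r₂ = 2.018 Tm = 2.018e+12 m.
Transfer semi-major axis: a_t = (r₁ + r₂)/2 = (3.524e+11 + 2.018e+12)/2 = 1.1852e+12 m.
Circular speeds: v₁ = √(GM/r₁) = 3.95168 m/s, v₂ = √(GM/r₂) = 1.65135 m/s.
Transfer speeds (vis-viva v² = GM(2/r − 1/a_t)): v₁ᵗ = 5.1564 m/s, v₂ᵗ = 0.900454 m/s.
(a) ΔV₁ = |v₁ᵗ − v₁| ≈ 1.205 m/s = 1.205 m/s.
(b) ΔV₂ = |v₂ − v₂ᵗ| ≈ 0.7509 m/s = 0.7509 m/s.
(c) ΔV_total = ΔV₁ + ΔV₂ ≈ 1.956 m/s = 1.956 m/s.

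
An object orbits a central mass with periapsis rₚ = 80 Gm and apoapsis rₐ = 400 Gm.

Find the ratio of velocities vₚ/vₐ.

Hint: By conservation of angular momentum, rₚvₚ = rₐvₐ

Convert to SI: rₚ = 80 Gm = 8e+10 m; rₐ = 400 Gm = 4e+11 m.
Conservation of angular momentum gives rₚvₚ = rₐvₐ, so vₚ/vₐ = rₐ/rₚ.
vₚ/vₐ = 4e+11 / 8e+10 ≈ 5.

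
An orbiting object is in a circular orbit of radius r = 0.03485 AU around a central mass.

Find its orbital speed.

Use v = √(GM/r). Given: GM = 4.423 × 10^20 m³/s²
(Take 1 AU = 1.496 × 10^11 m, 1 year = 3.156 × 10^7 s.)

Convert to SI: r = 0.03485 AU = 5.21356e+09 m.
For a circular orbit, gravity supplies the centripetal force, so v = √(GM / r).
v = √(4.423e+20 / 5.21356e+09) m/s ≈ 2.913e+05 m/s = 61.45 AU/year.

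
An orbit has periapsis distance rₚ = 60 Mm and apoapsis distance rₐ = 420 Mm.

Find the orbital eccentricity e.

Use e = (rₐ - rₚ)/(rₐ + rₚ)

Convert to SI: rₚ = 60 Mm = 6e+07 m; rₐ = 420 Mm = 4.2e+08 m.
e = (rₐ − rₚ) / (rₐ + rₚ).
e = (4.2e+08 − 6e+07) / (4.2e+08 + 6e+07) = 3.6e+08 / 4.8e+08 ≈ 0.75.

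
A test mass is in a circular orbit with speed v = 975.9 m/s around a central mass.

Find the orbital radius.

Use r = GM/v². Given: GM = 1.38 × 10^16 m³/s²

For a circular orbit, v² = GM / r, so r = GM / v².
r = 1.38e+16 / (975.9)² m ≈ 1.449e+10 m = 14.49 Gm.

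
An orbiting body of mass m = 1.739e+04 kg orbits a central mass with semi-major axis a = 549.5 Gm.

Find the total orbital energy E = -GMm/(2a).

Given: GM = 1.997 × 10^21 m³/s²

Convert to SI: a = 549.5 Gm = 5.495e+11 m.
E = −GMm / (2a).
E = −1.997e+21 · 1.739e+04 / (2 · 5.495e+11) J ≈ -3.16e+13 J = -31.6 TJ.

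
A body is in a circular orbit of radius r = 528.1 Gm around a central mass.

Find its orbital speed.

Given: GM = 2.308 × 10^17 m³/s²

Convert to SI: r = 528.1 Gm = 5.281e+11 m.
For a circular orbit, gravity supplies the centripetal force, so v = √(GM / r).
v = √(2.308e+17 / 5.281e+11) m/s ≈ 661.1 m/s = 661.1 m/s.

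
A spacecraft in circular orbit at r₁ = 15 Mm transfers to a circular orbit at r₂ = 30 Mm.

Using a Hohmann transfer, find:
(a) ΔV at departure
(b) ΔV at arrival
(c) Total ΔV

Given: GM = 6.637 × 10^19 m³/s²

Convert to SI: r₁ = 15 Mm = 1.5e+07 m; r₂ = 30 Mm = 3e+07 m.
Transfer semi-major axis: a_t = (r₁ + r₂)/2 = (1.5e+07 + 3e+07)/2 = 2.25e+07 m.
Circular speeds: v₁ = √(GM/r₁) = 2.10349e+06 m/s, v₂ = √(GM/r₂) = 1.48739e+06 m/s.
Transfer speeds (vis-viva v² = GM(2/r − 1/a_t)): v₁ᵗ = 2.4289e+06 m/s, v₂ᵗ = 1.21445e+06 m/s.
(a) ΔV₁ = |v₁ᵗ − v₁| ≈ 3.254e+05 m/s = 325.4 km/s.
(b) ΔV₂ = |v₂ − v₂ᵗ| ≈ 2.729e+05 m/s = 272.9 km/s.
(c) ΔV_total = ΔV₁ + ΔV₂ ≈ 5.984e+05 m/s = 598.4 km/s.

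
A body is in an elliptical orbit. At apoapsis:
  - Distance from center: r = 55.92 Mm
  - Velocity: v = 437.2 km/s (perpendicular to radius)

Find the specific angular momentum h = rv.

Convert to SI: r = 55.92 Mm = 5.592e+07 m; v = 437.2 km/s = 437200 m/s.
With v perpendicular to r, h = r · v.
h = 5.592e+07 · 437200 m²/s ≈ 2.445e+13 m²/s.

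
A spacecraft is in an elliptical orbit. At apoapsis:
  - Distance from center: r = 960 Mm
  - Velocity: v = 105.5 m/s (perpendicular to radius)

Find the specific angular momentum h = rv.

Convert to SI: r = 960 Mm = 9.6e+08 m.
With v perpendicular to r, h = r · v.
h = 9.6e+08 · 105.5 m²/s ≈ 1.013e+11 m²/s.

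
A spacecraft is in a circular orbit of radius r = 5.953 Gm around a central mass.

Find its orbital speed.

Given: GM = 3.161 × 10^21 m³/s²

Convert to SI: r = 5.953 Gm = 5.953e+09 m.
For a circular orbit, gravity supplies the centripetal force, so v = √(GM / r).
v = √(3.161e+21 / 5.953e+09) m/s ≈ 7.287e+05 m/s = 728.7 km/s.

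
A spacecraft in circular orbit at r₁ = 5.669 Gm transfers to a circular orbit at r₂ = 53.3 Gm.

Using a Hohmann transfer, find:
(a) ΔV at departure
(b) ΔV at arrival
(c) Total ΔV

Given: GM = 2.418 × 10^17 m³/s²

Convert to SI: r₁ = 5.669 Gm = 5.669e+09 m; r₂ = 53.3 Gm = 5.33e+10 m.
Transfer semi-major axis: a_t = (r₁ + r₂)/2 = (5.669e+09 + 5.33e+10)/2 = 2.94845e+10 m.
Circular speeds: v₁ = √(GM/r₁) = 6530.93 m/s, v₂ = √(GM/r₂) = 2129.93 m/s.
Transfer speeds (vis-viva v² = GM(2/r − 1/a_t)): v₁ᵗ = 8780.95 m/s, v₂ᵗ = 933.944 m/s.
(a) ΔV₁ = |v₁ᵗ − v₁| ≈ 2250 m/s = 2.25 km/s.
(b) ΔV₂ = |v₂ − v₂ᵗ| ≈ 1196 m/s = 1.196 km/s.
(c) ΔV_total = ΔV₁ + ΔV₂ ≈ 3446 m/s = 3.446 km/s.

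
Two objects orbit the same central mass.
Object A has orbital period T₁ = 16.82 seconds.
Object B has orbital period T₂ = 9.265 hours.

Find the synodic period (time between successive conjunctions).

Convert to SI: T₂ = 9.265 hours = 33354 s.
T_syn = |T₁ · T₂ / (T₁ − T₂)|.
T_syn = |16.82 · 33354 / (16.82 − 33354)| s ≈ 16.83 s = 16.83 seconds.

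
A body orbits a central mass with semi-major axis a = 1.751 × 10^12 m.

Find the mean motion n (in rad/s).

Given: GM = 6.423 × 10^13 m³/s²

n = √(GM / a³).
n = √(6.423e+13 / (1.751e+12)³) rad/s ≈ 3.459e-12 rad/s.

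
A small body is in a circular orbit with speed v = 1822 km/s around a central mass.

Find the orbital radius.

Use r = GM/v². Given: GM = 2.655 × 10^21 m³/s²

Convert to SI: v = 1822 km/s = 1.822e+06 m/s.
For a circular orbit, v² = GM / r, so r = GM / v².
r = 2.655e+21 / (1.822e+06)² m ≈ 7.998e+08 m = 799.8 Mm.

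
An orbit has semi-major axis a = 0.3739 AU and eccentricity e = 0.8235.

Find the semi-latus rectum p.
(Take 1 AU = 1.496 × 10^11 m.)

Convert to SI: a = 0.3739 AU = 5.59354e+10 m.
p = a (1 − e²).
p = 5.59354e+10 · (1 − (0.8235)²) = 5.59354e+10 · 0.321848 ≈ 1.8e+10 m = 0.1203 AU.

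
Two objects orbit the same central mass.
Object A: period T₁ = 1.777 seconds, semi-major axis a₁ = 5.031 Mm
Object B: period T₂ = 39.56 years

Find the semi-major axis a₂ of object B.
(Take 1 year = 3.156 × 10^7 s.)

Convert to SI: a₁ = 5.031 Mm = 5.031e+06 m; T₂ = 39.56 years = 1.24851e+09 s.
Kepler's third law: (T₁/T₂)² = (a₁/a₂)³ ⇒ a₂ = a₁ · (T₂/T₁)^(2/3).
T₂/T₁ = 1.24851e+09 / 1.777 = 7.02596e+08.
a₂ = 5.031e+06 · (7.02596e+08)^(2/3) m ≈ 3.976e+12 m = 3.976 Tm.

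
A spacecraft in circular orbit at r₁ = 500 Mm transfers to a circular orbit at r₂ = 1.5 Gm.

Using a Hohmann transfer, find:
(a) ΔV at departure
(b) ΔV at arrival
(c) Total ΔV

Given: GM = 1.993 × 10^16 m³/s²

Convert to SI: r₁ = 500 Mm = 5e+08 m; r₂ = 1.5 Gm = 1.5e+09 m.
Transfer semi-major axis: a_t = (r₁ + r₂)/2 = (5e+08 + 1.5e+09)/2 = 1e+09 m.
Circular speeds: v₁ = √(GM/r₁) = 6313.48 m/s, v₂ = √(GM/r₂) = 3645.09 m/s.
Transfer speeds (vis-viva v² = GM(2/r − 1/a_t)): v₁ᵗ = 7732.4 m/s, v₂ᵗ = 2577.47 m/s.
(a) ΔV₁ = |v₁ᵗ − v₁| ≈ 1419 m/s = 1.419 km/s.
(b) ΔV₂ = |v₂ − v₂ᵗ| ≈ 1068 m/s = 1.068 km/s.
(c) ΔV_total = ΔV₁ + ΔV₂ ≈ 2487 m/s = 2.487 km/s.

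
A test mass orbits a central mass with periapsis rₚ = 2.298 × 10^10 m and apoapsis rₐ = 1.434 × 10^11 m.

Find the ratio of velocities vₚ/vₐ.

Conservation of angular momentum gives rₚvₚ = rₐvₐ, so vₚ/vₐ = rₐ/rₚ.
vₚ/vₐ = 1.434e+11 / 2.298e+10 ≈ 6.24.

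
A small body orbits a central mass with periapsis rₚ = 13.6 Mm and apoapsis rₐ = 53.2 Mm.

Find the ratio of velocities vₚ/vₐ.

Convert to SI: rₚ = 13.6 Mm = 1.36e+07 m; rₐ = 53.2 Mm = 5.32e+07 m.
Conservation of angular momentum gives rₚvₚ = rₐvₐ, so vₚ/vₐ = rₐ/rₚ.
vₚ/vₐ = 5.32e+07 / 1.36e+07 ≈ 3.912.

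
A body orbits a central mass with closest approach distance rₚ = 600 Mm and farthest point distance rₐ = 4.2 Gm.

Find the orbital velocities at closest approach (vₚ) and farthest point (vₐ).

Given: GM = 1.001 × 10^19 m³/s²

Convert to SI: rₚ = 600 Mm = 6e+08 m; rₐ = 4.2 Gm = 4.2e+09 m.
Use the vis-viva equation v² = GM(2/r − 1/a) with a = (rₚ + rₐ)/2 = (6e+08 + 4.2e+09)/2 = 2.4e+09 m.
vₚ = √(GM · (2/rₚ − 1/a)) = √(1.001e+19 · (2/6e+08 − 1/2.4e+09)) m/s ≈ 1.709e+05 m/s = 170.9 km/s.
vₐ = √(GM · (2/rₐ − 1/a)) = √(1.001e+19 · (2/4.2e+09 − 1/2.4e+09)) m/s ≈ 2.441e+04 m/s = 24.41 km/s.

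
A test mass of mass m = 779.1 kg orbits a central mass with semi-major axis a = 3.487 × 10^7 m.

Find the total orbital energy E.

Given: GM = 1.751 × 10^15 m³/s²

E = −GMm / (2a).
E = −1.751e+15 · 779.1 / (2 · 3.487e+07) J ≈ -1.956e+10 J = -19.56 GJ.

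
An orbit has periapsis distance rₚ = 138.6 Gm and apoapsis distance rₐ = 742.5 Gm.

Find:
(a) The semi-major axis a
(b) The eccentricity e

Convert to SI: rₚ = 138.6 Gm = 1.386e+11 m; rₐ = 742.5 Gm = 7.425e+11 m.
(a) a = (rₚ + rₐ) / 2 = (1.386e+11 + 7.425e+11) / 2 ≈ 4.406e+11 m = 440.6 Gm.
(b) e = (rₐ − rₚ) / (rₐ + rₚ) = (7.425e+11 − 1.386e+11) / (7.425e+11 + 1.386e+11) ≈ 0.6854.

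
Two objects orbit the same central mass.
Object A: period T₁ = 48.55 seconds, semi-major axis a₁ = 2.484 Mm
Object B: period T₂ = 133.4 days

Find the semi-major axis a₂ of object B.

Convert to SI: a₁ = 2.484 Mm = 2.484e+06 m; T₂ = 133.4 days = 1.15258e+07 s.
Kepler's third law: (T₁/T₂)² = (a₁/a₂)³ ⇒ a₂ = a₁ · (T₂/T₁)^(2/3).
T₂/T₁ = 1.15258e+07 / 48.55 = 237400.
a₂ = 2.484e+06 · (237400)^(2/3) m ≈ 9.524e+09 m = 9.524 Gm.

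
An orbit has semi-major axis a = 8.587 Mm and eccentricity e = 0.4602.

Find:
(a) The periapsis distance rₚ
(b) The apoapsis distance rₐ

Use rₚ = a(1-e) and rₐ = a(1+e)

Convert to SI: a = 8.587 Mm = 8.587e+06 m.
(a) rₚ = a(1 − e) = 8.587e+06 · (1 − 0.4602) = 8.587e+06 · 0.5398 ≈ 4.635e+06 m = 4.635 Mm.
(b) rₐ = a(1 + e) = 8.587e+06 · (1 + 0.4602) = 8.587e+06 · 1.4602 ≈ 1.254e+07 m = 12.54 Mm.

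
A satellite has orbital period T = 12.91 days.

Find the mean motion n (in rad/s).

Convert to SI: T = 12.91 days = 1.11542e+06 s.
n = 2π / T.
n = 2π / 1.11542e+06 s ≈ 5.633e-06 rad/s.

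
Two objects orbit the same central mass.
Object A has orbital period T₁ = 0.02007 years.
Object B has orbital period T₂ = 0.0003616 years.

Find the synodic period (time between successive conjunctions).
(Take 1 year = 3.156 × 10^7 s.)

Convert to SI: T₁ = 0.02007 years = 633409 s; T₂ = 0.0003616 years = 11412.1 s.
T_syn = |T₁ · T₂ / (T₁ − T₂)|.
T_syn = |633409 · 11412.1 / (633409 − 11412.1)| s ≈ 1.162e+04 s = 0.0003682 years.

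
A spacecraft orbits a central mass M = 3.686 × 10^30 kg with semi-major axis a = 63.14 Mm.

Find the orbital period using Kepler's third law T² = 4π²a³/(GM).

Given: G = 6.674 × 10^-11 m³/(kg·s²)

Convert to SI: a = 63.14 Mm = 6.314e+07 m.
GM = G · M = 6.674e-11 · 3.686e+30 = 2.46004e+20 m³/s².
Kepler's third law: T = 2π √(a³ / GM).
Substituting a = 6.314e+07 m and GM = 2.46004e+20 m³/s²:
T = 2π √((6.314e+07)³ / 2.46004e+20) s
T ≈ 201 s = 3.35 minutes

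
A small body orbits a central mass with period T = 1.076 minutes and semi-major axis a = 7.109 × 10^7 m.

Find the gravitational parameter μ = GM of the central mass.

Convert to SI: T = 1.076 minutes = 64.56 s.
GM = 4π² · a³ / T².
GM = 4π² · (7.109e+07)³ / (64.56)² m³/s² ≈ 3.403e+21 m³/s² = 3.403 × 10^21 m³/s².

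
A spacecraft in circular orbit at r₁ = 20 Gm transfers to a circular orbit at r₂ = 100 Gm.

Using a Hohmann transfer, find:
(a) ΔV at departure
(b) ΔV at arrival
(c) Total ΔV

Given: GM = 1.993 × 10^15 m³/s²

Convert to SI: r₁ = 20 Gm = 2e+10 m; r₂ = 100 Gm = 1e+11 m.
Transfer semi-major axis: a_t = (r₁ + r₂)/2 = (2e+10 + 1e+11)/2 = 6e+10 m.
Circular speeds: v₁ = √(GM/r₁) = 315.674 m/s, v₂ = √(GM/r₂) = 141.174 m/s.
Transfer speeds (vis-viva v² = GM(2/r − 1/a_t)): v₁ᵗ = 407.533 m/s, v₂ᵗ = 81.5066 m/s.
(a) ΔV₁ = |v₁ᵗ − v₁| ≈ 91.86 m/s = 91.86 m/s.
(b) ΔV₂ = |v₂ − v₂ᵗ| ≈ 59.67 m/s = 59.67 m/s.
(c) ΔV_total = ΔV₁ + ΔV₂ ≈ 151.5 m/s = 151.5 m/s.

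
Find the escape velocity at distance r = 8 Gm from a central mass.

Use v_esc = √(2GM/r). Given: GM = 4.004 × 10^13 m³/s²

Convert to SI: r = 8 Gm = 8e+09 m.
Escape velocity comes from setting total energy to zero: ½v² − GM/r = 0 ⇒ v_esc = √(2GM / r).
v_esc = √(2 · 4.004e+13 / 8e+09) m/s ≈ 100 m/s = 100 m/s.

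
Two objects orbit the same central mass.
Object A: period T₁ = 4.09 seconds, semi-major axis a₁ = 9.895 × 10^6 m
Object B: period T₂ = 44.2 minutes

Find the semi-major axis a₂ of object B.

Convert to SI: T₂ = 44.2 minutes = 2652 s.
Kepler's third law: (T₁/T₂)² = (a₁/a₂)³ ⇒ a₂ = a₁ · (T₂/T₁)^(2/3).
T₂/T₁ = 2652 / 4.09 = 648.411.
a₂ = 9.895e+06 · (648.411)^(2/3) m ≈ 7.413e+08 m = 7.413 × 10^8 m.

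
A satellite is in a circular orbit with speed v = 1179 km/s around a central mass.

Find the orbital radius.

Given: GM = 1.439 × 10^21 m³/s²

Convert to SI: v = 1179 km/s = 1.179e+06 m/s.
For a circular orbit, v² = GM / r, so r = GM / v².
r = 1.439e+21 / (1.179e+06)² m ≈ 1.035e+09 m = 1.035 × 10^9 m.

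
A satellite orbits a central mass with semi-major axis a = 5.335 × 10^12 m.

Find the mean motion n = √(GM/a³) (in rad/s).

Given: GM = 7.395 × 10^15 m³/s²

n = √(GM / a³).
n = √(7.395e+15 / (5.335e+12)³) rad/s ≈ 6.979e-12 rad/s.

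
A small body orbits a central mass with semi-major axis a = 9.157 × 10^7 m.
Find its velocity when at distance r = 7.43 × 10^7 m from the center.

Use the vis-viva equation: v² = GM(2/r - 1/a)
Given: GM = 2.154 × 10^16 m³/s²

Vis-viva: v = √(GM · (2/r − 1/a)).
2/r − 1/a = 2/7.43e+07 − 1/9.157e+07 = 1.59973e-08 m⁻¹.
v = √(2.154e+16 · 1.59973e-08) m/s ≈ 1.856e+04 m/s = 18.56 km/s.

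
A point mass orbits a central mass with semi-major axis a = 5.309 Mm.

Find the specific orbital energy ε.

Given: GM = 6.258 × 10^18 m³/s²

Convert to SI: a = 5.309 Mm = 5.309e+06 m.
ε = −GM / (2a).
ε = −6.258e+18 / (2 · 5.309e+06) J/kg ≈ -5.894e+11 J/kg = -589.4 GJ/kg.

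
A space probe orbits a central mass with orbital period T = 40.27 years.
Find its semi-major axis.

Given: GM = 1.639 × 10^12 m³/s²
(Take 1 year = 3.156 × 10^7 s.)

Convert to SI: T = 40.27 years = 1.27092e+09 s.
Invert Kepler's third law: a = (GM · T² / (4π²))^(1/3).
Substituting T = 1.27092e+09 s and GM = 1.639e+12 m³/s²:
a = (1.639e+12 · (1.27092e+09)² / (4π²))^(1/3) m
a ≈ 4.063e+09 m = 4.063 Gm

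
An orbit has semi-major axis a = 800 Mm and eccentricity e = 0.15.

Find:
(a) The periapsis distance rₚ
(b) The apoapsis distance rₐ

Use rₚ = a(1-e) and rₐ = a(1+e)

Convert to SI: a = 800 Mm = 8e+08 m.
(a) rₚ = a(1 − e) = 8e+08 · (1 − 0.15) = 8e+08 · 0.85 ≈ 6.8e+08 m = 680 Mm.
(b) rₐ = a(1 + e) = 8e+08 · (1 + 0.15) = 8e+08 · 1.15 ≈ 9.2e+08 m = 920 Mm.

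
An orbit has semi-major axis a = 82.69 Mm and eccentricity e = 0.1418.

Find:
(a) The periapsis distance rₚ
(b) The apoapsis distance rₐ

Convert to SI: a = 82.69 Mm = 8.269e+07 m.
(a) rₚ = a(1 − e) = 8.269e+07 · (1 − 0.1418) = 8.269e+07 · 0.8582 ≈ 7.096e+07 m = 70.96 Mm.
(b) rₐ = a(1 + e) = 8.269e+07 · (1 + 0.1418) = 8.269e+07 · 1.1418 ≈ 9.442e+07 m = 94.42 Mm.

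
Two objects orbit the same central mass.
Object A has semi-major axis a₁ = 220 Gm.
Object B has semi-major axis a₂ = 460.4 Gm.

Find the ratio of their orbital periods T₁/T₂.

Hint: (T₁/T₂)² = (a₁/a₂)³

Convert to SI: a₁ = 220 Gm = 2.2e+11 m; a₂ = 460.4 Gm = 4.604e+11 m.
From Kepler's third law, (T₁/T₂)² = (a₁/a₂)³, so T₁/T₂ = (a₁/a₂)^(3/2).
a₁/a₂ = 2.2e+11 / 4.604e+11 = 0.477845.
T₁/T₂ = (0.477845)^(3/2) ≈ 0.3303.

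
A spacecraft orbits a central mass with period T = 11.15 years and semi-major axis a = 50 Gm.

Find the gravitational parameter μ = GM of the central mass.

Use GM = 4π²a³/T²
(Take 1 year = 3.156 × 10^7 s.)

Convert to SI: T = 11.15 years = 3.51894e+08 s; a = 50 Gm = 5e+10 m.
GM = 4π² · a³ / T².
GM = 4π² · (5e+10)³ / (3.51894e+08)² m³/s² ≈ 3.985e+16 m³/s² = 3.985 × 10^16 m³/s².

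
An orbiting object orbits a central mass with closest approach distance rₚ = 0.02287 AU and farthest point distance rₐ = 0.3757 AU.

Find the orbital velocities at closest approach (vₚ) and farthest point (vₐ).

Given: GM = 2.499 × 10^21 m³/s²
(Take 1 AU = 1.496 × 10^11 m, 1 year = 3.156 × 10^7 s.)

Convert to SI: rₚ = 0.02287 AU = 3.42135e+09 m; rₐ = 0.3757 AU = 5.62047e+10 m.
Use the vis-viva equation v² = GM(2/r − 1/a) with a = (rₚ + rₐ)/2 = (3.42135e+09 + 5.62047e+10)/2 = 2.9813e+10 m.
vₚ = √(GM · (2/rₚ − 1/a)) = √(2.499e+21 · (2/3.42135e+09 − 1/2.9813e+10)) m/s ≈ 1.173e+06 m/s = 247.6 AU/year.
vₐ = √(GM · (2/rₐ − 1/a)) = √(2.499e+21 · (2/5.62047e+10 − 1/2.9813e+10)) m/s ≈ 7.143e+04 m/s = 15.07 AU/year.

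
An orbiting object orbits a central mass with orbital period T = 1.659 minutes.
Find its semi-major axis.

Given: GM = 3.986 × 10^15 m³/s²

Convert to SI: T = 1.659 minutes = 99.54 s.
Invert Kepler's third law: a = (GM · T² / (4π²))^(1/3).
Substituting T = 99.54 s and GM = 3.986e+15 m³/s²:
a = (3.986e+15 · (99.54)² / (4π²))^(1/3) m
a ≈ 1e+06 m = 1 Mm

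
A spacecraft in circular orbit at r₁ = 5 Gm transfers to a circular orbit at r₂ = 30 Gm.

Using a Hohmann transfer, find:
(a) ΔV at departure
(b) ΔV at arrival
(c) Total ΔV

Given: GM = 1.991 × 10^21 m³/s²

Convert to SI: r₁ = 5 Gm = 5e+09 m; r₂ = 30 Gm = 3e+10 m.
Transfer semi-major axis: a_t = (r₁ + r₂)/2 = (5e+09 + 3e+10)/2 = 1.75e+10 m.
Circular speeds: v₁ = √(GM/r₁) = 631031 m/s, v₂ = √(GM/r₂) = 257617 m/s.
Transfer speeds (vis-viva v² = GM(2/r − 1/a_t)): v₁ᵗ = 826213 m/s, v₂ᵗ = 137702 m/s.
(a) ΔV₁ = |v₁ᵗ − v₁| ≈ 1.952e+05 m/s = 195.2 km/s.
(b) ΔV₂ = |v₂ − v₂ᵗ| ≈ 1.199e+05 m/s = 119.9 km/s.
(c) ΔV_total = ΔV₁ + ΔV₂ ≈ 3.151e+05 m/s = 315.1 km/s.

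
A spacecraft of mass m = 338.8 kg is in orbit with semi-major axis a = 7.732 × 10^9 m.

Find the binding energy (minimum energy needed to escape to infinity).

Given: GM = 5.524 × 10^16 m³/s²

Total orbital energy is E = −GMm/(2a); binding energy is E_bind = −E = GMm/(2a).
E_bind = 5.524e+16 · 338.8 / (2 · 7.732e+09) J ≈ 1.21e+09 J = 1.21 GJ.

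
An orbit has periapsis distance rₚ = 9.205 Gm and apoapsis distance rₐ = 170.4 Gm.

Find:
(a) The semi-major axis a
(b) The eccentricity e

Convert to SI: rₚ = 9.205 Gm = 9.205e+09 m; rₐ = 170.4 Gm = 1.704e+11 m.
(a) a = (rₚ + rₐ) / 2 = (9.205e+09 + 1.704e+11) / 2 ≈ 8.98e+10 m = 89.8 Gm.
(b) e = (rₐ − rₚ) / (rₐ + rₚ) = (1.704e+11 − 9.205e+09) / (1.704e+11 + 9.205e+09) ≈ 0.8975.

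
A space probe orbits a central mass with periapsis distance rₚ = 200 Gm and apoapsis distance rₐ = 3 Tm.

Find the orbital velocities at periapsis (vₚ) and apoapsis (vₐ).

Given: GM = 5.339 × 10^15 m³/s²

Convert to SI: rₚ = 200 Gm = 2e+11 m; rₐ = 3 Tm = 3e+12 m.
Use the vis-viva equation v² = GM(2/r − 1/a) with a = (rₚ + rₐ)/2 = (2e+11 + 3e+12)/2 = 1.6e+12 m.
vₚ = √(GM · (2/rₚ − 1/a)) = √(5.339e+15 · (2/2e+11 − 1/1.6e+12)) m/s ≈ 223.7 m/s = 223.7 m/s.
vₐ = √(GM · (2/rₐ − 1/a)) = √(5.339e+15 · (2/3e+12 − 1/1.6e+12)) m/s ≈ 14.92 m/s = 14.92 m/s.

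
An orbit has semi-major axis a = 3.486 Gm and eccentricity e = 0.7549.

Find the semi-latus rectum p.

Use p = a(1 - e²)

Convert to SI: a = 3.486 Gm = 3.486e+09 m.
p = a (1 − e²).
p = 3.486e+09 · (1 − (0.7549)²) = 3.486e+09 · 0.430126 ≈ 1.499e+09 m = 1.499 Gm.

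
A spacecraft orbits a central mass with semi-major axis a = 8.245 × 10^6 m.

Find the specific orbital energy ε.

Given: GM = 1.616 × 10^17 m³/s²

ε = −GM / (2a).
ε = −1.616e+17 / (2 · 8.245e+06) J/kg ≈ -9.8e+09 J/kg = -9.8 GJ/kg.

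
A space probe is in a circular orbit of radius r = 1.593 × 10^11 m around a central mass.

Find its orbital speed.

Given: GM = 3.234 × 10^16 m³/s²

For a circular orbit, gravity supplies the centripetal force, so v = √(GM / r).
v = √(3.234e+16 / 1.593e+11) m/s ≈ 450.6 m/s = 450.6 m/s.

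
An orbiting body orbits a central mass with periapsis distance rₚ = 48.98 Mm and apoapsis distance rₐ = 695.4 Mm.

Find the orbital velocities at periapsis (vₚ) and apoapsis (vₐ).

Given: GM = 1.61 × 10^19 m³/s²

Convert to SI: rₚ = 48.98 Mm = 4.898e+07 m; rₐ = 695.4 Mm = 6.954e+08 m.
Use the vis-viva equation v² = GM(2/r − 1/a) with a = (rₚ + rₐ)/2 = (4.898e+07 + 6.954e+08)/2 = 3.7219e+08 m.
vₚ = √(GM · (2/rₚ − 1/a)) = √(1.61e+19 · (2/4.898e+07 − 1/3.7219e+08)) m/s ≈ 7.837e+05 m/s = 783.7 km/s.
vₐ = √(GM · (2/rₐ − 1/a)) = √(1.61e+19 · (2/6.954e+08 − 1/3.7219e+08)) m/s ≈ 5.52e+04 m/s = 55.2 km/s.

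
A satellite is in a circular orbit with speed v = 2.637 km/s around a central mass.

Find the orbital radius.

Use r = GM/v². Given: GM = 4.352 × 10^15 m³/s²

Convert to SI: v = 2.637 km/s = 2637 m/s.
For a circular orbit, v² = GM / r, so r = GM / v².
r = 4.352e+15 / (2637)² m ≈ 6.258e+08 m = 625.8 Mm.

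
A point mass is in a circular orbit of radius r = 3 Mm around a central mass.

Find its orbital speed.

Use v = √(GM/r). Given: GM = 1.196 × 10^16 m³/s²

Convert to SI: r = 3 Mm = 3e+06 m.
For a circular orbit, gravity supplies the centripetal force, so v = √(GM / r).
v = √(1.196e+16 / 3e+06) m/s ≈ 6.314e+04 m/s = 63.14 km/s.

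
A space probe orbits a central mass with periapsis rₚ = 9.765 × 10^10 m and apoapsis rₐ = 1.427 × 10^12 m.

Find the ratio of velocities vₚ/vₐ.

Conservation of angular momentum gives rₚvₚ = rₐvₐ, so vₚ/vₐ = rₐ/rₚ.
vₚ/vₐ = 1.427e+12 / 9.765e+10 ≈ 14.61.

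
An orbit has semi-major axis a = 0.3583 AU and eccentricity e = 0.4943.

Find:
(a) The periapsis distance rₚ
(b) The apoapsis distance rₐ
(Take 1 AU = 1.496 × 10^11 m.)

Convert to SI: a = 0.3583 AU = 5.36017e+10 m.
(a) rₚ = a(1 − e) = 5.36017e+10 · (1 − 0.4943) = 5.36017e+10 · 0.5057 ≈ 2.711e+10 m = 0.1812 AU.
(b) rₐ = a(1 + e) = 5.36017e+10 · (1 + 0.4943) = 5.36017e+10 · 1.4943 ≈ 8.01e+10 m = 0.5354 AU.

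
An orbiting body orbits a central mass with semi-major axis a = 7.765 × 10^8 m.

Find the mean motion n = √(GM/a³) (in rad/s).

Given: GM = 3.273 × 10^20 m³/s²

n = √(GM / a³).
n = √(3.273e+20 / (7.765e+08)³) rad/s ≈ 0.0008361 rad/s.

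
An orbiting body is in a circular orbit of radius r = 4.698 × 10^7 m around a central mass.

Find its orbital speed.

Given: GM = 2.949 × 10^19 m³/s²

For a circular orbit, gravity supplies the centripetal force, so v = √(GM / r).
v = √(2.949e+19 / 4.698e+07) m/s ≈ 7.923e+05 m/s = 792.3 km/s.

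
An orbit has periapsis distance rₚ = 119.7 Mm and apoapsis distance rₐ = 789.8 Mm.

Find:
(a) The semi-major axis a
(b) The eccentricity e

Convert to SI: rₚ = 119.7 Mm = 1.197e+08 m; rₐ = 789.8 Mm = 7.898e+08 m.
(a) a = (rₚ + rₐ) / 2 = (1.197e+08 + 7.898e+08) / 2 ≈ 4.548e+08 m = 454.8 Mm.
(b) e = (rₐ − rₚ) / (rₐ + rₚ) = (7.898e+08 − 1.197e+08) / (7.898e+08 + 1.197e+08) ≈ 0.7368.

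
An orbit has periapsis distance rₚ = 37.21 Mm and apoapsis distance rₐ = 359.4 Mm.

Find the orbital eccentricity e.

Convert to SI: rₚ = 37.21 Mm = 3.721e+07 m; rₐ = 359.4 Mm = 3.594e+08 m.
e = (rₐ − rₚ) / (rₐ + rₚ).
e = (3.594e+08 − 3.721e+07) / (3.594e+08 + 3.721e+07) = 3.2219e+08 / 3.9661e+08 ≈ 0.8124.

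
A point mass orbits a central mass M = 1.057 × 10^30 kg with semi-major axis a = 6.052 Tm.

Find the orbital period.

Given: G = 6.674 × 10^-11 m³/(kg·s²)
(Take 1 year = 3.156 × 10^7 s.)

Convert to SI: a = 6.052 Tm = 6.052e+12 m.
GM = G · M = 6.674e-11 · 1.057e+30 = 7.05442e+19 m³/s².
Kepler's third law: T = 2π √(a³ / GM).
Substituting a = 6.052e+12 m and GM = 7.05442e+19 m³/s²:
T = 2π √((6.052e+12)³ / 7.05442e+19) s
T ≈ 1.114e+10 s = 352.9 years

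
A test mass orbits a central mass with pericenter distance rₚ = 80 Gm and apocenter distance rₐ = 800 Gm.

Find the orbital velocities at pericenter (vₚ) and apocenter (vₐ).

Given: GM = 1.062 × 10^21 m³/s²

Convert to SI: rₚ = 80 Gm = 8e+10 m; rₐ = 800 Gm = 8e+11 m.
Use the vis-viva equation v² = GM(2/r − 1/a) with a = (rₚ + rₐ)/2 = (8e+10 + 8e+11)/2 = 4.4e+11 m.
vₚ = √(GM · (2/rₚ − 1/a)) = √(1.062e+21 · (2/8e+10 − 1/4.4e+11)) m/s ≈ 1.554e+05 m/s = 155.4 km/s.
vₐ = √(GM · (2/rₐ − 1/a)) = √(1.062e+21 · (2/8e+11 − 1/4.4e+11)) m/s ≈ 1.554e+04 m/s = 15.54 km/s.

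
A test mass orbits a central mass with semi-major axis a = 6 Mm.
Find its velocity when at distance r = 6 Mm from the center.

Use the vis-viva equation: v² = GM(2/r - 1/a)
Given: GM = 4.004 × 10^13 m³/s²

Convert to SI: a = 6 Mm = 6e+06 m; r = 6 Mm = 6e+06 m.
Vis-viva: v = √(GM · (2/r − 1/a)).
2/r − 1/a = 2/6e+06 − 1/6e+06 = 1.66667e-07 m⁻¹.
v = √(4.004e+13 · 1.66667e-07) m/s ≈ 2583 m/s = 2.583 km/s.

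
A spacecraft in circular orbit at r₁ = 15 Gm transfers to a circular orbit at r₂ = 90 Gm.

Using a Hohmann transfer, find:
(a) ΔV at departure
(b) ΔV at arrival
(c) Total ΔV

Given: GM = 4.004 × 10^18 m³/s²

Convert to SI: r₁ = 15 Gm = 1.5e+10 m; r₂ = 90 Gm = 9e+10 m.
Transfer semi-major axis: a_t = (r₁ + r₂)/2 = (1.5e+10 + 9e+10)/2 = 5.25e+10 m.
Circular speeds: v₁ = √(GM/r₁) = 16338.1 m/s, v₂ = √(GM/r₂) = 6670 m/s.
Transfer speeds (vis-viva v² = GM(2/r − 1/a_t)): v₁ᵗ = 21391.6 m/s, v₂ᵗ = 3565.26 m/s.
(a) ΔV₁ = |v₁ᵗ − v₁| ≈ 5053 m/s = 5.053 km/s.
(b) ΔV₂ = |v₂ − v₂ᵗ| ≈ 3105 m/s = 3.105 km/s.
(c) ΔV_total = ΔV₁ + ΔV₂ ≈ 8158 m/s = 8.158 km/s.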